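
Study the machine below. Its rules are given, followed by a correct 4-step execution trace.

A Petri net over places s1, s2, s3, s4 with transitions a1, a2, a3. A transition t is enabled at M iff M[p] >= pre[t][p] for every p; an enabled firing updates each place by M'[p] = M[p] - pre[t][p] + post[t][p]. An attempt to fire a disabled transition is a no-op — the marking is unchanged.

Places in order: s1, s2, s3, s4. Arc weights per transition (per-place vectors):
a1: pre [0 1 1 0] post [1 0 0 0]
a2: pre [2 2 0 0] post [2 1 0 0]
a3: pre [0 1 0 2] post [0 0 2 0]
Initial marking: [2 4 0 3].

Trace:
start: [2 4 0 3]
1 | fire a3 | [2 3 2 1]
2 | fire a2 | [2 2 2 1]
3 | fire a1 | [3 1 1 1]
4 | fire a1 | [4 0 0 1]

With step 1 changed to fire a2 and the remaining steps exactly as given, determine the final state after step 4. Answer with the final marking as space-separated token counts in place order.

2 2 0 3

(re-executing from step 1 with the substitution; state before step 1: [2 4 0 3])
1 | fire a2 | [2 3 0 3]
2 | fire a2 | [2 2 0 3]
3 | fire a1 | [2 2 0 3]
4 | fire a1 | [2 2 0 3]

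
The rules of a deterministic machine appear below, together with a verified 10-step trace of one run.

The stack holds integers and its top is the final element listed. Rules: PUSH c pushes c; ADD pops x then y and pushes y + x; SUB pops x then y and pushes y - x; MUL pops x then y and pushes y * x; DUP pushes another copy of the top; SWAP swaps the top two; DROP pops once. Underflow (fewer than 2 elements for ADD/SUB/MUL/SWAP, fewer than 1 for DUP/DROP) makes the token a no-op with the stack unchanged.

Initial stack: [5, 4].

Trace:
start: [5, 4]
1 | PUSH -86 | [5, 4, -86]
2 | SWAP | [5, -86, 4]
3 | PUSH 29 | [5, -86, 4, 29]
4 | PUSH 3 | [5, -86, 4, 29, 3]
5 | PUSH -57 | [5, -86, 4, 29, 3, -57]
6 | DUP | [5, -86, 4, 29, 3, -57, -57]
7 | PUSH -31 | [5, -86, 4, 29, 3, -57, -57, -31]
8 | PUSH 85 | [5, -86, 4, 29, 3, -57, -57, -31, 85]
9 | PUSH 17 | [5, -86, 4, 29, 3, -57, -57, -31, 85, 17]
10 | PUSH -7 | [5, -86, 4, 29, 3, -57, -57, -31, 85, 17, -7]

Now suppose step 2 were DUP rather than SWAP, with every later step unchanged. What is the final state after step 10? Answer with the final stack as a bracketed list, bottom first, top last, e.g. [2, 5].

[5, 4, -86, -86, 29, 3, -57, -57, -31, 85, 17, -7]

(re-executing from step 2 with the substitution; state before step 2: [5, 4, -86])
2 | DUP | [5, 4, -86, -86]
3 | PUSH 29 | [5, 4, -86, -86, 29]
4 | PUSH 3 | [5, 4, -86, -86, 29, 3]
5 | PUSH -57 | [5, 4, -86, -86, 29, 3, -57]
6 | DUP | [5, 4, -86, -86, 29, 3, -57, -57]
7 | PUSH -31 | [5, 4, -86, -86, 29, 3, -57, -57, -31]
8 | PUSH 85 | [5, 4, -86, -86, 29, 3, -57, -57, -31, 85]
9 | PUSH 17 | [5, 4, -86, -86, 29, 3, -57, -57, -31, 85, 17]
10 | PUSH -7 | [5, 4, -86, -86, 29, 3, -57, -57, -31, 85, 17, -7]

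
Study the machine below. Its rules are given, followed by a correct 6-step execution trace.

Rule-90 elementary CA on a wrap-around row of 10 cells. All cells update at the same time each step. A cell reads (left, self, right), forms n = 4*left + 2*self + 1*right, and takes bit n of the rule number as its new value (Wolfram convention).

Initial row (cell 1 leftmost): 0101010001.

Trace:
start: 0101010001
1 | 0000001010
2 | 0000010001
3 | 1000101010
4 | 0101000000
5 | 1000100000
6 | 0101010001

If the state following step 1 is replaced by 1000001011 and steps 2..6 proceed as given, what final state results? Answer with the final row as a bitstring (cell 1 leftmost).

0110011101

state after step 1 := 1000001011
2 | 1100010010
3 | 1110101100
4 | 1010001111
5 | 1001011000
6 | 0110011101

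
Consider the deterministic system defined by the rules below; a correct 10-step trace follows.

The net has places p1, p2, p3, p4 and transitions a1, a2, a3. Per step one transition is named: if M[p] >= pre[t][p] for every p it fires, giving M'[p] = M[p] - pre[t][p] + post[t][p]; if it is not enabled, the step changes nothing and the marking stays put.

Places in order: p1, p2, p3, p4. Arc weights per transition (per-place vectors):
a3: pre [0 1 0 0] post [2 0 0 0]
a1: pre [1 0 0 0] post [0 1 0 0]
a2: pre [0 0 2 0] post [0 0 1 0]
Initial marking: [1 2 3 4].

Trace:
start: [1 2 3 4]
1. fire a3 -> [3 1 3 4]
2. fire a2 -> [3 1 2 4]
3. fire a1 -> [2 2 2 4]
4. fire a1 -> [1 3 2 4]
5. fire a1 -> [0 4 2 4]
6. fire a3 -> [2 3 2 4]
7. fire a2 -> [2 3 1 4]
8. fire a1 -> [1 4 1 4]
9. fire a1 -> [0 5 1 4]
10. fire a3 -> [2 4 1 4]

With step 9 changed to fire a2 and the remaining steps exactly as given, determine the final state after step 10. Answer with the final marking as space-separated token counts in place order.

(re-executing from step 9 with the substitution; state before step 9: [1 4 1 4])
9. fire a2 -> [1 4 1 4]
10. fire a3 -> [3 3 1 4]

3 3 1 4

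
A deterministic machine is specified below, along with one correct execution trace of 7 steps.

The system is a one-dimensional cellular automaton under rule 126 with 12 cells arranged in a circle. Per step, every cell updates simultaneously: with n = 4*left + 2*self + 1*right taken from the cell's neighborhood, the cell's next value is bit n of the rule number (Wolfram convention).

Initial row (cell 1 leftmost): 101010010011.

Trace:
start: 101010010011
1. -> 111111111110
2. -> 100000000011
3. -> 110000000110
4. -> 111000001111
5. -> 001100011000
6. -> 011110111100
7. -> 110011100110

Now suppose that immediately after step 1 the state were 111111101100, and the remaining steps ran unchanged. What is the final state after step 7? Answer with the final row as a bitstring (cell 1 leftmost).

001110000000

state after step 1 := 111111101100
2. -> 100000111111
3. -> 110001100000
4. -> 111011110001
5. -> 001110011011
6. -> 111011111111
7. -> 001110000000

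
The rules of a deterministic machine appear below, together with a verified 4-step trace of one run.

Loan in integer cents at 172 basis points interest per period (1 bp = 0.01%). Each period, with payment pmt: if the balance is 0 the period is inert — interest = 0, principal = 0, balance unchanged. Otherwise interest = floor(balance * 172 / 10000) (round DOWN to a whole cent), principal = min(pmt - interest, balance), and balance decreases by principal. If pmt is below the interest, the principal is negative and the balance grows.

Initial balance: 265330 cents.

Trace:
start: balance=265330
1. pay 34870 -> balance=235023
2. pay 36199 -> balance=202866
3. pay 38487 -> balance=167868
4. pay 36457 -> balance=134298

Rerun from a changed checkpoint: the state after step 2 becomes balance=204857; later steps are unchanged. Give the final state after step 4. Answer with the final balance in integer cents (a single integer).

136358

state after step 2 := balance=204857
3. pay 38487 -> balance=169893
4. pay 36457 -> balance=136358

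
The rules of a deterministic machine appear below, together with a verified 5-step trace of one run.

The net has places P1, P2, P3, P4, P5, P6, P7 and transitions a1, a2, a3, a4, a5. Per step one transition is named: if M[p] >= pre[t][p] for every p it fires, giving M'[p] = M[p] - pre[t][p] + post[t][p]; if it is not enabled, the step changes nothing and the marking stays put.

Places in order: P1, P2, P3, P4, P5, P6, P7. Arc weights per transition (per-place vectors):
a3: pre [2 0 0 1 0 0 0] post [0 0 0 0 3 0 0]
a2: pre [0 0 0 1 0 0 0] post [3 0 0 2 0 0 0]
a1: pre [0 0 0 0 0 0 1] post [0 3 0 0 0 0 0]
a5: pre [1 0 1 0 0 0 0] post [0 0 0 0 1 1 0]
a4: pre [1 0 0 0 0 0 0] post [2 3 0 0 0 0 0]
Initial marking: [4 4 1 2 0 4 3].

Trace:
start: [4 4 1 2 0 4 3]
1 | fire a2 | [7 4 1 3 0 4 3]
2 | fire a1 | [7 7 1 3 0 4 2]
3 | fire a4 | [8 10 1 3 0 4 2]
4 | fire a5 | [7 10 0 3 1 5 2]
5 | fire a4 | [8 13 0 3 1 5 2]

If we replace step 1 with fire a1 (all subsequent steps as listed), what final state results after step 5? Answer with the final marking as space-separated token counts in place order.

(re-executing from step 1 with the substitution; state before step 1: [4 4 1 2 0 4 3])
1 | fire a1 | [4 7 1 2 0 4 2]
2 | fire a1 | [4 10 1 2 0 4 1]
3 | fire a4 | [5 13 1 2 0 4 1]
4 | fire a5 | [4 13 0 2 1 5 1]
5 | fire a4 | [5 16 0 2 1 5 1]

5 16 0 2 1 5 1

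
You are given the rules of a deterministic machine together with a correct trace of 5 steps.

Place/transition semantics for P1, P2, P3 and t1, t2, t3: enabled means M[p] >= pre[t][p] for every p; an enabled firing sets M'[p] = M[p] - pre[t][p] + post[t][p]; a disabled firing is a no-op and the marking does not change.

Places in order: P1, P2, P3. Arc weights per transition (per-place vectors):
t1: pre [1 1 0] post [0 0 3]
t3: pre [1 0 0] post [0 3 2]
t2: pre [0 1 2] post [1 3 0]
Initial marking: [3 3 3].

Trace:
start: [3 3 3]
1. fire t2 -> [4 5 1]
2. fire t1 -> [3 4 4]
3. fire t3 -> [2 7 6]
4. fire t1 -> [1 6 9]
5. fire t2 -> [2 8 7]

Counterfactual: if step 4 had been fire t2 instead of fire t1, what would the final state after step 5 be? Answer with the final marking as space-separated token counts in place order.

4 11 2

(re-executing from step 4 with the substitution; state before step 4: [2 7 6])
4. fire t2 -> [3 9 4]
5. fire t2 -> [4 11 2]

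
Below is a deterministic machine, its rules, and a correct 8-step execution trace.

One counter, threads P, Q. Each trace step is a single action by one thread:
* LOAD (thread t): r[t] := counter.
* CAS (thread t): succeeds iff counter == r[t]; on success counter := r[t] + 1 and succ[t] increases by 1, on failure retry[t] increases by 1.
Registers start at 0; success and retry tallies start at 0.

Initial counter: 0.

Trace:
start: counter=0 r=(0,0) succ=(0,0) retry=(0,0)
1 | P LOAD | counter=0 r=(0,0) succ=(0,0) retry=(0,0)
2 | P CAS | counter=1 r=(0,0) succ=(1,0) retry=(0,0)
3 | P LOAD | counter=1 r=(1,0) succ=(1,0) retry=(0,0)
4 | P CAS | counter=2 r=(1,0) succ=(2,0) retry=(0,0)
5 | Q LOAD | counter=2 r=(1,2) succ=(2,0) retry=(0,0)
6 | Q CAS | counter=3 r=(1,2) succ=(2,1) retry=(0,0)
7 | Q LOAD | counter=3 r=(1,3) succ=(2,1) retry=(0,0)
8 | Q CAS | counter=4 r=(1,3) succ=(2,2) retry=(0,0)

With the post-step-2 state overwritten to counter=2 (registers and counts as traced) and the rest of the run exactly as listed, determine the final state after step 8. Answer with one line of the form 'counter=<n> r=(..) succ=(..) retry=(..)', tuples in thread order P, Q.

counter=5 r=(2,4) succ=(2,2) retry=(0,0)

state after step 2 := counter=2 r=(0,0) succ=(1,0) retry=(0,0)
3 | P LOAD | counter=2 r=(2,0) succ=(1,0) retry=(0,0)
4 | P CAS | counter=3 r=(2,0) succ=(2,0) retry=(0,0)
5 | Q LOAD | counter=3 r=(2,3) succ=(2,0) retry=(0,0)
6 | Q CAS | counter=4 r=(2,3) succ=(2,1) retry=(0,0)
7 | Q LOAD | counter=4 r=(2,4) succ=(2,1) retry=(0,0)
8 | Q CAS | counter=5 r=(2,4) succ=(2,2) retry=(0,0)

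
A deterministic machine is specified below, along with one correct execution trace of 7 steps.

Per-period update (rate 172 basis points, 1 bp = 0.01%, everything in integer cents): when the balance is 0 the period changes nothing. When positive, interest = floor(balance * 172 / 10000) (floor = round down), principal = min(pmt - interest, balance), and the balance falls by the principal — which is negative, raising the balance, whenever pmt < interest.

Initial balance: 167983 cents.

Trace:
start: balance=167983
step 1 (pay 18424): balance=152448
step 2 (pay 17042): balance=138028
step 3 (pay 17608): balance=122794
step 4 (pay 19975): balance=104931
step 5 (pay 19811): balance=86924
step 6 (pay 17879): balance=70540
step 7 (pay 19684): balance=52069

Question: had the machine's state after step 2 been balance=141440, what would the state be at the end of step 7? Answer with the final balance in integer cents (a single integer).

55783

state after step 2 := balance=141440
step 3 (pay 17608): balance=126264
step 4 (pay 19975): balance=108460
step 5 (pay 19811): balance=90514
step 6 (pay 17879): balance=74191
step 7 (pay 19684): balance=55783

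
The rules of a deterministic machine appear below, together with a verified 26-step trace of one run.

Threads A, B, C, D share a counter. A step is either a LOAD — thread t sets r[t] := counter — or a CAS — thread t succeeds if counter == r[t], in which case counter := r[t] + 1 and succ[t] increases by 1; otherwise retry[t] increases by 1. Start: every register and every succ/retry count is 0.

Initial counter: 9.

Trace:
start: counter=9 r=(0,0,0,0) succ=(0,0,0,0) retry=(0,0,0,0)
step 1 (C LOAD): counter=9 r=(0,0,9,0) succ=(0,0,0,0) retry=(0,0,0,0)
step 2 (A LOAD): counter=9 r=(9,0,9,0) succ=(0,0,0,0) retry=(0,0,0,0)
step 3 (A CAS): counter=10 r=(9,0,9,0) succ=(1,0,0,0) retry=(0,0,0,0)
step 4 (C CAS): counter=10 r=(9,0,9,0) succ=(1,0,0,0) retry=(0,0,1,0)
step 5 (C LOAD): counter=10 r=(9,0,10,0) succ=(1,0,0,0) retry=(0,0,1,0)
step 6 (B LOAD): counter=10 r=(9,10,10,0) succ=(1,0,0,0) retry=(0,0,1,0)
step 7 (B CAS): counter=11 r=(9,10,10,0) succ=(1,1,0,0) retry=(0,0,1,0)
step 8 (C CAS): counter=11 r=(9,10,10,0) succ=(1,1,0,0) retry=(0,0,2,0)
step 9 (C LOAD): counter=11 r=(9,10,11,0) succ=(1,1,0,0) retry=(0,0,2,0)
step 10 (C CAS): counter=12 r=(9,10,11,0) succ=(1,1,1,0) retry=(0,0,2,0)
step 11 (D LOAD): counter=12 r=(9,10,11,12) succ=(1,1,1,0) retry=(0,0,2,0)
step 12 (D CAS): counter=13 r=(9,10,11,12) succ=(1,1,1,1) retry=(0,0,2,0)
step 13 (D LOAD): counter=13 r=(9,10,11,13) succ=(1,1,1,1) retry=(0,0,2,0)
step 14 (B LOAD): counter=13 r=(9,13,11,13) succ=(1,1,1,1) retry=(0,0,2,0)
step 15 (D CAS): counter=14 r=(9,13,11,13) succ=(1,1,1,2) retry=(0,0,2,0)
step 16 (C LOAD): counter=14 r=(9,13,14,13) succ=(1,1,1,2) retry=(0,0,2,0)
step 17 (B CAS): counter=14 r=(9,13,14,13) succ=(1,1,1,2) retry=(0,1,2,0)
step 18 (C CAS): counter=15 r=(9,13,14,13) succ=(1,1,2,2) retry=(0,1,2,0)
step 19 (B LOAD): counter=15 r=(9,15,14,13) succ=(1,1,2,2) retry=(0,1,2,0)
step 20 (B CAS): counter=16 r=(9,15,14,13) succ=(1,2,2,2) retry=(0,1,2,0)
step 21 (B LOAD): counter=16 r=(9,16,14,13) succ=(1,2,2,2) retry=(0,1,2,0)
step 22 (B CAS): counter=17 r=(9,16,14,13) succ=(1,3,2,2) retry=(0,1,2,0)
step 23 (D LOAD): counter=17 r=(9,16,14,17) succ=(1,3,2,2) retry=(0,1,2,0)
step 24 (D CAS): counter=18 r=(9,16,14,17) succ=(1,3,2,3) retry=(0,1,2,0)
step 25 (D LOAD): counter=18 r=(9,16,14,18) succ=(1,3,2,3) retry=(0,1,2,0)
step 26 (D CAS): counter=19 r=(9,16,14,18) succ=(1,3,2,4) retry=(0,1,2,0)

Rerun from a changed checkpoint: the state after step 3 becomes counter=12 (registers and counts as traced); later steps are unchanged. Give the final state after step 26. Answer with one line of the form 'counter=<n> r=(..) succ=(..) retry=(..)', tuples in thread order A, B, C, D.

counter=21 r=(9,18,16,20) succ=(1,3,2,4) retry=(0,1,2,0)

state after step 3 := counter=12 r=(9,0,9,0) succ=(1,0,0,0) retry=(0,0,0,0)
step 4 (C CAS): counter=12 r=(9,0,9,0) succ=(1,0,0,0) retry=(0,0,1,0)
step 5 (C LOAD): counter=12 r=(9,0,12,0) succ=(1,0,0,0) retry=(0,0,1,0)
step 6 (B LOAD): counter=12 r=(9,12,12,0) succ=(1,0,0,0) retry=(0,0,1,0)
step 7 (B CAS): counter=13 r=(9,12,12,0) succ=(1,1,0,0) retry=(0,0,1,0)
step 8 (C CAS): counter=13 r=(9,12,12,0) succ=(1,1,0,0) retry=(0,0,2,0)
step 9 (C LOAD): counter=13 r=(9,12,13,0) succ=(1,1,0,0) retry=(0,0,2,0)
step 10 (C CAS): counter=14 r=(9,12,13,0) succ=(1,1,1,0) retry=(0,0,2,0)
step 11 (D LOAD): counter=14 r=(9,12,13,14) succ=(1,1,1,0) retry=(0,0,2,0)
step 12 (D CAS): counter=15 r=(9,12,13,14) succ=(1,1,1,1) retry=(0,0,2,0)
step 13 (D LOAD): counter=15 r=(9,12,13,15) succ=(1,1,1,1) retry=(0,0,2,0)
step 14 (B LOAD): counter=15 r=(9,15,13,15) succ=(1,1,1,1) retry=(0,0,2,0)
step 15 (D CAS): counter=16 r=(9,15,13,15) succ=(1,1,1,2) retry=(0,0,2,0)
step 16 (C LOAD): counter=16 r=(9,15,16,15) succ=(1,1,1,2) retry=(0,0,2,0)
step 17 (B CAS): counter=16 r=(9,15,16,15) succ=(1,1,1,2) retry=(0,1,2,0)
step 18 (C CAS): counter=17 r=(9,15,16,15) succ=(1,1,2,2) retry=(0,1,2,0)
step 19 (B LOAD): counter=17 r=(9,17,16,15) succ=(1,1,2,2) retry=(0,1,2,0)
step 20 (B CAS): counter=18 r=(9,17,16,15) succ=(1,2,2,2) retry=(0,1,2,0)
step 21 (B LOAD): counter=18 r=(9,18,16,15) succ=(1,2,2,2) retry=(0,1,2,0)
step 22 (B CAS): counter=19 r=(9,18,16,15) succ=(1,3,2,2) retry=(0,1,2,0)
step 23 (D LOAD): counter=19 r=(9,18,16,19) succ=(1,3,2,2) retry=(0,1,2,0)
step 24 (D CAS): counter=20 r=(9,18,16,19) succ=(1,3,2,3) retry=(0,1,2,0)
step 25 (D LOAD): counter=20 r=(9,18,16,20) succ=(1,3,2,3) retry=(0,1,2,0)
step 26 (D CAS): counter=21 r=(9,18,16,20) succ=(1,3,2,4) retry=(0,1,2,0)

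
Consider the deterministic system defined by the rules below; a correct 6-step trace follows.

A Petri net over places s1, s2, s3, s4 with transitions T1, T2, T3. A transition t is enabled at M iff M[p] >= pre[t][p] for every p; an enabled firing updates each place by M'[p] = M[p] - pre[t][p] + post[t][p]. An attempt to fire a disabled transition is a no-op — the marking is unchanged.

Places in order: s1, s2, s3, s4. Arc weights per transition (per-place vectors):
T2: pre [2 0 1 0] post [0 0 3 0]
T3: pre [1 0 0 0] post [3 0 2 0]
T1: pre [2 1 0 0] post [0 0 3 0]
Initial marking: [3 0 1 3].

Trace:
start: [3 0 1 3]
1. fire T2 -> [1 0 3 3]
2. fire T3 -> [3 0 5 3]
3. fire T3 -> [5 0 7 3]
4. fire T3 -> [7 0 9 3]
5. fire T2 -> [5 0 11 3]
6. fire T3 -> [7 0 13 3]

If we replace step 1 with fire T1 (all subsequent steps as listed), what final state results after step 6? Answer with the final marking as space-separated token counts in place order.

(re-executing from step 1 with the substitution; state before step 1: [3 0 1 3])
1. fire T1 -> [3 0 1 3]
2. fire T3 -> [5 0 3 3]
3. fire T3 -> [7 0 5 3]
4. fire T3 -> [9 0 7 3]
5. fire T2 -> [7 0 9 3]
6. fire T3 -> [9 0 11 3]

9 0 11 3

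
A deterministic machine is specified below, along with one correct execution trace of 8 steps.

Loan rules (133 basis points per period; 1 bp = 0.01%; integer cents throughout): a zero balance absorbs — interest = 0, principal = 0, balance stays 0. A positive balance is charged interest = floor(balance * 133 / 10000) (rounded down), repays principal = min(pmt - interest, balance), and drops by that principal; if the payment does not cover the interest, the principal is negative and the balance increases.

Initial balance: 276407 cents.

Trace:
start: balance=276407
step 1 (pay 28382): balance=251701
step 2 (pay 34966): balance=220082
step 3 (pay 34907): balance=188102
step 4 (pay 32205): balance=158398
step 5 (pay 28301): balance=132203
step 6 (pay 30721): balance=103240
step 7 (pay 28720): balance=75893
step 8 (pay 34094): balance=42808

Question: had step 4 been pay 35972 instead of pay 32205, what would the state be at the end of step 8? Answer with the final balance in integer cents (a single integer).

38836

(re-executing from step 4 with the substitution; state before step 4: balance=188102)
step 4 (pay 35972): balance=154631
step 5 (pay 28301): balance=128386
step 6 (pay 30721): balance=99372
step 7 (pay 28720): balance=71973
step 8 (pay 34094): balance=38836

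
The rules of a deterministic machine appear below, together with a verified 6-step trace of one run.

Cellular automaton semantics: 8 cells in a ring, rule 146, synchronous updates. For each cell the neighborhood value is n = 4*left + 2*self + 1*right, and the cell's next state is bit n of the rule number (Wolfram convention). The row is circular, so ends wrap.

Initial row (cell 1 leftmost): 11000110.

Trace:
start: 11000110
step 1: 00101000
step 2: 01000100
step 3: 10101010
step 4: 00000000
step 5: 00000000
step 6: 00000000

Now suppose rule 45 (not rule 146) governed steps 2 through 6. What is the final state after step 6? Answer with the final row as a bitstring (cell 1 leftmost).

11111111

(re-executing steps 2..6 under rule 45; state before step 2: 00101000)
step 2: 10111011
step 3: 01100110
step 4: 01000100
step 5: 01010101
step 6: 11111111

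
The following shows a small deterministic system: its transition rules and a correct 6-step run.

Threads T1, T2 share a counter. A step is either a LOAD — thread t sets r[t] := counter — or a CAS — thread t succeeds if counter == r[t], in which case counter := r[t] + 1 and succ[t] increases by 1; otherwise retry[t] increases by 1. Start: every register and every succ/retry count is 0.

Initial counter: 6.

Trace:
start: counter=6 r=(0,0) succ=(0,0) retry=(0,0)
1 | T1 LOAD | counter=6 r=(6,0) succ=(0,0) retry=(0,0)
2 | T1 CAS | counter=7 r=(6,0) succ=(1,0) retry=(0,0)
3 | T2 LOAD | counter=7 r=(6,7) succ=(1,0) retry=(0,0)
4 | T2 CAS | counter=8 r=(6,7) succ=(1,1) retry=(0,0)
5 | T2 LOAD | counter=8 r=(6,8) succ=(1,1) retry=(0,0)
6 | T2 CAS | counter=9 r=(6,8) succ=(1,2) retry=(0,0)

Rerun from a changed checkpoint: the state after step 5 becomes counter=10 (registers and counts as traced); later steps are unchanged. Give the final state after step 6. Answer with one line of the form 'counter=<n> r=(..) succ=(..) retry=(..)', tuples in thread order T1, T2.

state after step 5 := counter=10 r=(6,8) succ=(1,1) retry=(0,0)
6 | T2 CAS | counter=10 r=(6,8) succ=(1,1) retry=(0,1)

counter=10 r=(6,8) succ=(1,1) retry=(0,1)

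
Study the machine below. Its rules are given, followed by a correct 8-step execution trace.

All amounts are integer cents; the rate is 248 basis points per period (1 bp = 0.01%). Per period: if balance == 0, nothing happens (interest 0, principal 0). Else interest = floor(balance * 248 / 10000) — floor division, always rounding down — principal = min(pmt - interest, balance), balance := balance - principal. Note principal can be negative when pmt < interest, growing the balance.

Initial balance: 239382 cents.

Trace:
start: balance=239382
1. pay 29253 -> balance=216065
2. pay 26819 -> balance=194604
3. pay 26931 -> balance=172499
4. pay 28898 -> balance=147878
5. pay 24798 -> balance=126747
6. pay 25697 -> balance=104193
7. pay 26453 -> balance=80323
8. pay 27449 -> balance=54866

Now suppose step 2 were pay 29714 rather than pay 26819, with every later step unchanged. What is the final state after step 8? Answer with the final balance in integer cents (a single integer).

51512

(re-executing from step 2 with the substitution; state before step 2: balance=216065)
2. pay 29714 -> balance=191709
3. pay 26931 -> balance=169532
4. pay 28898 -> balance=144838
5. pay 24798 -> balance=123631
6. pay 25697 -> balance=101000
7. pay 26453 -> balance=77051
8. pay 27449 -> balance=51512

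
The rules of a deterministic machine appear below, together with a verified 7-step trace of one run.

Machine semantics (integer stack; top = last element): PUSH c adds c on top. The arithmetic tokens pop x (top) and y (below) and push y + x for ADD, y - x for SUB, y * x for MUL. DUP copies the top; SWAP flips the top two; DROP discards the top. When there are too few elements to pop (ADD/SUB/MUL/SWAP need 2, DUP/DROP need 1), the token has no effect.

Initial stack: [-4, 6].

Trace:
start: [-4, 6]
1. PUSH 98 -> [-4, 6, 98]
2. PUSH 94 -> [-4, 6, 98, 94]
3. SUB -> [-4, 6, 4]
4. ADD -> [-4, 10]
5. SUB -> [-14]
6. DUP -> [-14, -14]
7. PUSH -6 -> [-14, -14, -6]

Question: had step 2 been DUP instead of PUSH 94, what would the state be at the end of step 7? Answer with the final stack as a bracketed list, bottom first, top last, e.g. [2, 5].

[-10, -10, -6]

(re-executing from step 2 with the substitution; state before step 2: [-4, 6, 98])
2. DUP -> [-4, 6, 98, 98]
3. SUB -> [-4, 6, 0]
4. ADD -> [-4, 6]
5. SUB -> [-10]
6. DUP -> [-10, -10]
7. PUSH -6 -> [-10, -10, -6]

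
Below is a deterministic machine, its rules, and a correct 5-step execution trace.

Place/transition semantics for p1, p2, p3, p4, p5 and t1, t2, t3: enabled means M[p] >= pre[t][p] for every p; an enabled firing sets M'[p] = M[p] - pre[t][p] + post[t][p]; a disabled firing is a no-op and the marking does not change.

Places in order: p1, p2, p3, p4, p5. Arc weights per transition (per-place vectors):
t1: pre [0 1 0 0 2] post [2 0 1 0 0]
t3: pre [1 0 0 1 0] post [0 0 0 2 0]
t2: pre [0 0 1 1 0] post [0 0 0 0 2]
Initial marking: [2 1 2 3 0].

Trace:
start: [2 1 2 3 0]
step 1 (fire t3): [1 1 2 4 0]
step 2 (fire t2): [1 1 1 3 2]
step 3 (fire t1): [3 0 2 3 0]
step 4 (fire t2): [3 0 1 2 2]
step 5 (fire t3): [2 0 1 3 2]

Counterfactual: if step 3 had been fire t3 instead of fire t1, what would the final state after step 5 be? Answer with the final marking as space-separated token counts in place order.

(re-executing from step 3 with the substitution; state before step 3: [1 1 1 3 2])
step 3 (fire t3): [0 1 1 4 2]
step 4 (fire t2): [0 1 0 3 4]
step 5 (fire t3): [0 1 0 3 4]

0 1 0 3 4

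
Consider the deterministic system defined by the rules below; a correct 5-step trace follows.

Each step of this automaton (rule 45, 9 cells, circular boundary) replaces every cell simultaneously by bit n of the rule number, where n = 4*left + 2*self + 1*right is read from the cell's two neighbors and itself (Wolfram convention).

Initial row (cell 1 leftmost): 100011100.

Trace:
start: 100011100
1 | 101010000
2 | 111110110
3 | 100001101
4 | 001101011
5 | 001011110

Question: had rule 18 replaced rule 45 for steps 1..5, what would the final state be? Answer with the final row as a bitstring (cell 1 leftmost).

110000000

(re-executing steps 1..5 under rule 18; state before step 1: 100011100)
1 | 010100011
2 | 000010100
3 | 000100010
4 | 001010101
5 | 110000000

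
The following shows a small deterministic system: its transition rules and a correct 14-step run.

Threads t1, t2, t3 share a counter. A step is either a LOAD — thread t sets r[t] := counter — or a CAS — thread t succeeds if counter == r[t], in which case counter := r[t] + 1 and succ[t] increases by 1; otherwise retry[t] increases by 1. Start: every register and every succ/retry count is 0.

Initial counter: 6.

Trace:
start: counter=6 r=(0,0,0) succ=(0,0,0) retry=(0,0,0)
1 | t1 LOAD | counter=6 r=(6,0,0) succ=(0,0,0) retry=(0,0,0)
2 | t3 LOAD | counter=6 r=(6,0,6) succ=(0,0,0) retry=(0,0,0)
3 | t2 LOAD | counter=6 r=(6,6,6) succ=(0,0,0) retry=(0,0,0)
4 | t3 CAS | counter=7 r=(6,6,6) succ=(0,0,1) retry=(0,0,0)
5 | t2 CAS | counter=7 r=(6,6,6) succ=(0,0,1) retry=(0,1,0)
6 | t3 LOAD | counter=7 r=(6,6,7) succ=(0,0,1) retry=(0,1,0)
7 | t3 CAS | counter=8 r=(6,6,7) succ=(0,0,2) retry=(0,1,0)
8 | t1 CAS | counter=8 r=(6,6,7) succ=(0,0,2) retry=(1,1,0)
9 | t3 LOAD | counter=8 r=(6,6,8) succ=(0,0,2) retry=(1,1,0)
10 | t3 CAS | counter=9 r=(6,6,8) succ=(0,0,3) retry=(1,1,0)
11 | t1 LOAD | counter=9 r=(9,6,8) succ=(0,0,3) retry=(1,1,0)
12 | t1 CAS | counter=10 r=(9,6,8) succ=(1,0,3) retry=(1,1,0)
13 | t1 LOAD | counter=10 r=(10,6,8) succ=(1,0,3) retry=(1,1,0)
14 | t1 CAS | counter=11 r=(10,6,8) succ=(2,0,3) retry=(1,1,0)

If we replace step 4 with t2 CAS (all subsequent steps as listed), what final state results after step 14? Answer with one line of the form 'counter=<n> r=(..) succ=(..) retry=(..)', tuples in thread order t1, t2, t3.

(re-executing from step 4 with the substitution; state before step 4: counter=6 r=(6,6,6) succ=(0,0,0) retry=(0,0,0))
4 | t2 CAS | counter=7 r=(6,6,6) succ=(0,1,0) retry=(0,0,0)
5 | t2 CAS | counter=7 r=(6,6,6) succ=(0,1,0) retry=(0,1,0)
6 | t3 LOAD | counter=7 r=(6,6,7) succ=(0,1,0) retry=(0,1,0)
7 | t3 CAS | counter=8 r=(6,6,7) succ=(0,1,1) retry=(0,1,0)
8 | t1 CAS | counter=8 r=(6,6,7) succ=(0,1,1) retry=(1,1,0)
9 | t3 LOAD | counter=8 r=(6,6,8) succ=(0,1,1) retry=(1,1,0)
10 | t3 CAS | counter=9 r=(6,6,8) succ=(0,1,2) retry=(1,1,0)
11 | t1 LOAD | counter=9 r=(9,6,8) succ=(0,1,2) retry=(1,1,0)
12 | t1 CAS | counter=10 r=(9,6,8) succ=(1,1,2) retry=(1,1,0)
13 | t1 LOAD | counter=10 r=(10,6,8) succ=(1,1,2) retry=(1,1,0)
14 | t1 CAS | counter=11 r=(10,6,8) succ=(2,1,2) retry=(1,1,0)

counter=11 r=(10,6,8) succ=(2,1,2) retry=(1,1,0)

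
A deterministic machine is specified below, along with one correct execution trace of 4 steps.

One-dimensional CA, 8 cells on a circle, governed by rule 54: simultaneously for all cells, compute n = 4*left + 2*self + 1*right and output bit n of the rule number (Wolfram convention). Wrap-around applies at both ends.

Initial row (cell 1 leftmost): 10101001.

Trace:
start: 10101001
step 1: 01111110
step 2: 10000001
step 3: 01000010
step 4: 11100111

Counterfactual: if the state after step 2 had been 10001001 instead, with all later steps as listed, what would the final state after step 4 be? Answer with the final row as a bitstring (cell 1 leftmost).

state after step 2 := 10001001
step 3: 01011110
step 4: 11100001

11100001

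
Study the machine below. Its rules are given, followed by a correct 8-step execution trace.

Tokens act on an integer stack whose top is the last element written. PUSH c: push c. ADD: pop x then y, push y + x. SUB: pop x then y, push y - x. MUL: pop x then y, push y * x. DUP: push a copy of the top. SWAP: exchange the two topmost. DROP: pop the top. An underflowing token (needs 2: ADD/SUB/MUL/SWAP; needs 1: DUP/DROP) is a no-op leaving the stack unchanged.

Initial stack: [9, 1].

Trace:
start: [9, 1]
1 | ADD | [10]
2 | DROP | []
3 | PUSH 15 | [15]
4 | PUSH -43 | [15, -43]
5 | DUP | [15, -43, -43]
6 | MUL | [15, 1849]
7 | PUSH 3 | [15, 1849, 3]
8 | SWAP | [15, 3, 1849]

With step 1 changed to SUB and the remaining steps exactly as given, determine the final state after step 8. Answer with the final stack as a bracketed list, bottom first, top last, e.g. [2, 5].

[15, 3, 1849]

(re-executing from step 1 with the substitution; state before step 1: [9, 1])
1 | SUB | [8]
2 | DROP | []
3 | PUSH 15 | [15]
4 | PUSH -43 | [15, -43]
5 | DUP | [15, -43, -43]
6 | MUL | [15, 1849]
7 | PUSH 3 | [15, 1849, 3]
8 | SWAP | [15, 3, 1849]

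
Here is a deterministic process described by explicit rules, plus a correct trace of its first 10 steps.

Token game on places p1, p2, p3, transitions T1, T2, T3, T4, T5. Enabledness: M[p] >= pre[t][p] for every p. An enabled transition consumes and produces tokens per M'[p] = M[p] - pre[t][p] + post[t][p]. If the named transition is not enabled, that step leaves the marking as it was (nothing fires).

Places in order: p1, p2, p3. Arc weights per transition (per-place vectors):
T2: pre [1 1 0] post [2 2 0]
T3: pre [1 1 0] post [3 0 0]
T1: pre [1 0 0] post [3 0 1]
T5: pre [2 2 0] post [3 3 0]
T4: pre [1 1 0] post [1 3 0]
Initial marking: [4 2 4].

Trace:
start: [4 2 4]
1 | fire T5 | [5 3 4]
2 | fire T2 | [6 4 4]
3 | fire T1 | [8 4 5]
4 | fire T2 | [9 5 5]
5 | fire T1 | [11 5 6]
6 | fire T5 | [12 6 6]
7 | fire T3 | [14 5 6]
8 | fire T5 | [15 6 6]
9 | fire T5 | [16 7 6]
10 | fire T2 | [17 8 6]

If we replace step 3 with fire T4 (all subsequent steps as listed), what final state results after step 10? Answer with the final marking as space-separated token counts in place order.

(re-executing from step 3 with the substitution; state before step 3: [6 4 4])
3 | fire T4 | [6 6 4]
4 | fire T2 | [7 7 4]
5 | fire T1 | [9 7 5]
6 | fire T5 | [10 8 5]
7 | fire T3 | [12 7 5]
8 | fire T5 | [13 8 5]
9 | fire T5 | [14 9 5]
10 | fire T2 | [15 10 5]

15 10 5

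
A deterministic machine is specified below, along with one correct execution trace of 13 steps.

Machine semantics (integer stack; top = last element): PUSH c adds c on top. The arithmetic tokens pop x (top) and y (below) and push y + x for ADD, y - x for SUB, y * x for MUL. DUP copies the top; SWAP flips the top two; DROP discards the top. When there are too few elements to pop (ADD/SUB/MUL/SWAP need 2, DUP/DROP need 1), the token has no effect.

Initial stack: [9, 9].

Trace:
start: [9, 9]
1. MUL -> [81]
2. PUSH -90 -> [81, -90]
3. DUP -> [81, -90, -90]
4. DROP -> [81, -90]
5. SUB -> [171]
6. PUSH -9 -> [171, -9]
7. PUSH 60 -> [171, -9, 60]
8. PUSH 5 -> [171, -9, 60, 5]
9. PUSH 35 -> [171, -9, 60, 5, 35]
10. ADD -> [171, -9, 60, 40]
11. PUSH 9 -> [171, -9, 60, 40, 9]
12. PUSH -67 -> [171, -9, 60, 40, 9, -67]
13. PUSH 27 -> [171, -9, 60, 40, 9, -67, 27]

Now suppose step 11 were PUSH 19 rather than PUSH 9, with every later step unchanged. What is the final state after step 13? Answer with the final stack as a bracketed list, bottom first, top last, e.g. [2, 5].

[171, -9, 60, 40, 19, -67, 27]

(re-executing from step 11 with the substitution; state before step 11: [171, -9, 60, 40])
11. PUSH 19 -> [171, -9, 60, 40, 19]
12. PUSH -67 -> [171, -9, 60, 40, 19, -67]
13. PUSH 27 -> [171, -9, 60, 40, 19, -67, 27]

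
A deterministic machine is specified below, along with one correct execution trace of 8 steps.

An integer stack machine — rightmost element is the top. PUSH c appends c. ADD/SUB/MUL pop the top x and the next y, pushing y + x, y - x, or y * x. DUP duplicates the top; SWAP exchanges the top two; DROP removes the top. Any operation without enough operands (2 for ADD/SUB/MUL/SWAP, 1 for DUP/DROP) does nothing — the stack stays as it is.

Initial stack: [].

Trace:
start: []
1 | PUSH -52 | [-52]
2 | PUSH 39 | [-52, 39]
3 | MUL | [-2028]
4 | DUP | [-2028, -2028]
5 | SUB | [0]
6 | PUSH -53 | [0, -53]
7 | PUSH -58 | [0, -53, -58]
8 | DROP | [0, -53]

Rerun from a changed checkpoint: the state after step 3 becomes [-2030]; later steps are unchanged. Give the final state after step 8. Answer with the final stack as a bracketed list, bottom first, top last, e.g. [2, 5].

[0, -53]

state after step 3 := [-2030]
4 | DUP | [-2030, -2030]
5 | SUB | [0]
6 | PUSH -53 | [0, -53]
7 | PUSH -58 | [0, -53, -58]
8 | DROP | [0, -53]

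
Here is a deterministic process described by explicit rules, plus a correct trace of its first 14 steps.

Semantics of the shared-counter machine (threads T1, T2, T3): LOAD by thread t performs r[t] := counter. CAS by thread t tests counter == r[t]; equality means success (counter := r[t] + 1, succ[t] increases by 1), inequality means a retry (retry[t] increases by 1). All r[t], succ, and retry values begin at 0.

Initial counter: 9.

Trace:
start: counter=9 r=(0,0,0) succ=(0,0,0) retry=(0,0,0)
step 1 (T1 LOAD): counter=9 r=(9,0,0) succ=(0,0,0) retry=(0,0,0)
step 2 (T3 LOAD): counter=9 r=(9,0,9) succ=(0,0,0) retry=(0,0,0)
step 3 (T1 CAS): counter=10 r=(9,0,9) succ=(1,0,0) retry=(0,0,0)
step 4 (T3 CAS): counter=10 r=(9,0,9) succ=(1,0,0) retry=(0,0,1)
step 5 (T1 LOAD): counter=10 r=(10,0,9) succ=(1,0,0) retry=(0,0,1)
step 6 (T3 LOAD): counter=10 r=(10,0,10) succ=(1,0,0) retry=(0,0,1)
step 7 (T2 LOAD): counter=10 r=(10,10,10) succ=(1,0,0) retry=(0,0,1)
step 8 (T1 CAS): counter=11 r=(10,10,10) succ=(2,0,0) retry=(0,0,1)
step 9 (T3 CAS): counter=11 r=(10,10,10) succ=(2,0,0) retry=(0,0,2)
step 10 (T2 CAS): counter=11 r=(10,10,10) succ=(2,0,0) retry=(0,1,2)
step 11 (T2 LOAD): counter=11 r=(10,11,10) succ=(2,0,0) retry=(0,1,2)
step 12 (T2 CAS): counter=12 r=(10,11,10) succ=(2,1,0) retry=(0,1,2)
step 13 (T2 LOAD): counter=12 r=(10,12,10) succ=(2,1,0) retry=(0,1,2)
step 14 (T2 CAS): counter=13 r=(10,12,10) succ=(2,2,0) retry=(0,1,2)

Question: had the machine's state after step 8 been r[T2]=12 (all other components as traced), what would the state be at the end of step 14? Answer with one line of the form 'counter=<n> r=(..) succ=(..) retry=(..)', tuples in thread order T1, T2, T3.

counter=13 r=(10,12,10) succ=(2,2,0) retry=(0,1,2)

state after step 8 := counter=11 r=(10,12,10) succ=(2,0,0) retry=(0,0,1)
step 9 (T3 CAS): counter=11 r=(10,12,10) succ=(2,0,0) retry=(0,0,2)
step 10 (T2 CAS): counter=11 r=(10,12,10) succ=(2,0,0) retry=(0,1,2)
step 11 (T2 LOAD): counter=11 r=(10,11,10) succ=(2,0,0) retry=(0,1,2)
step 12 (T2 CAS): counter=12 r=(10,11,10) succ=(2,1,0) retry=(0,1,2)
step 13 (T2 LOAD): counter=12 r=(10,12,10) succ=(2,1,0) retry=(0,1,2)
step 14 (T2 CAS): counter=13 r=(10,12,10) succ=(2,2,0) retry=(0,1,2)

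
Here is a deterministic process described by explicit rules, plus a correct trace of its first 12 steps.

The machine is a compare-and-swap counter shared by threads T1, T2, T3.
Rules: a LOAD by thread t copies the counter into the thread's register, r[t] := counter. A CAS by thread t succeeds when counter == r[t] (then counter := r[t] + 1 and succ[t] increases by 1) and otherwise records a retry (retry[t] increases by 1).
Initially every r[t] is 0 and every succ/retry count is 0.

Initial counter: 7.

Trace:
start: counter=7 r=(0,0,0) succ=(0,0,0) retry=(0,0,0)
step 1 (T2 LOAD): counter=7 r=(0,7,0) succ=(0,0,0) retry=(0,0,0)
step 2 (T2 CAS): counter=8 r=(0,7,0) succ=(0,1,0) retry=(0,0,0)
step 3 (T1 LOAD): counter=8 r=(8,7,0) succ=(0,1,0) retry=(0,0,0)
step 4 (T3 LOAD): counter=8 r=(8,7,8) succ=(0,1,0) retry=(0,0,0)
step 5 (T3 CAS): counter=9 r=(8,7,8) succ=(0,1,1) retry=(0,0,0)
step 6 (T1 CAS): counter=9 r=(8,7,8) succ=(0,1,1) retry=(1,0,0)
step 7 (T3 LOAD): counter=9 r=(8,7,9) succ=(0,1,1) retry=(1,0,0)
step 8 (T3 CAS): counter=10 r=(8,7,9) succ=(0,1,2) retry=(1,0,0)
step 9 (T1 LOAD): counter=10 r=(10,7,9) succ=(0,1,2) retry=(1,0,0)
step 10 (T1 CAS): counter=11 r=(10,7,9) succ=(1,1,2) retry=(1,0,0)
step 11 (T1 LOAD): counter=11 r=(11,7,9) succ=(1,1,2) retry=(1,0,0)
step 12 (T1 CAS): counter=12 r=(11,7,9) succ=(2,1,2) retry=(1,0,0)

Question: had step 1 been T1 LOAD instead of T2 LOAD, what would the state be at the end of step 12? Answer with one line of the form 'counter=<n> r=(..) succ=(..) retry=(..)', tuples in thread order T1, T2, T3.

(re-executing from step 1 with the substitution; state before step 1: counter=7 r=(0,0,0) succ=(0,0,0) retry=(0,0,0))
step 1 (T1 LOAD): counter=7 r=(7,0,0) succ=(0,0,0) retry=(0,0,0)
step 2 (T2 CAS): counter=7 r=(7,0,0) succ=(0,0,0) retry=(0,1,0)
step 3 (T1 LOAD): counter=7 r=(7,0,0) succ=(0,0,0) retry=(0,1,0)
step 4 (T3 LOAD): counter=7 r=(7,0,7) succ=(0,0,0) retry=(0,1,0)
step 5 (T3 CAS): counter=8 r=(7,0,7) succ=(0,0,1) retry=(0,1,0)
step 6 (T1 CAS): counter=8 r=(7,0,7) succ=(0,0,1) retry=(1,1,0)
step 7 (T3 LOAD): counter=8 r=(7,0,8) succ=(0,0,1) retry=(1,1,0)
step 8 (T3 CAS): counter=9 r=(7,0,8) succ=(0,0,2) retry=(1,1,0)
step 9 (T1 LOAD): counter=9 r=(9,0,8) succ=(0,0,2) retry=(1,1,0)
step 10 (T1 CAS): counter=10 r=(9,0,8) succ=(1,0,2) retry=(1,1,0)
step 11 (T1 LOAD): counter=10 r=(10,0,8) succ=(1,0,2) retry=(1,1,0)
step 12 (T1 CAS): counter=11 r=(10,0,8) succ=(2,0,2) retry=(1,1,0)

counter=11 r=(10,0,8) succ=(2,0,2) retry=(1,1,0)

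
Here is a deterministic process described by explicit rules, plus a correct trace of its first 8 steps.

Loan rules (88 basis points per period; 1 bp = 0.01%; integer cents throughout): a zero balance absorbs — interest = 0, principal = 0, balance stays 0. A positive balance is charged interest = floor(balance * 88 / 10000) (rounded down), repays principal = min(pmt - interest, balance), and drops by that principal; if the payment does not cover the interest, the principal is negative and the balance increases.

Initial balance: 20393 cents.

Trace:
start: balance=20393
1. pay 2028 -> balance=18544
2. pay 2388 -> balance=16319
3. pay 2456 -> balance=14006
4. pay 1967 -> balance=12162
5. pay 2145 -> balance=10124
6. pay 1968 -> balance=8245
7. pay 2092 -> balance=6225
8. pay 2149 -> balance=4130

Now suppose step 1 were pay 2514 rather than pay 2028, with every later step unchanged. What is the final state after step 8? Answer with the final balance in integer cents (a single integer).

3612

(re-executing from step 1 with the substitution; state before step 1: balance=20393)
1. pay 2514 -> balance=18058
2. pay 2388 -> balance=15828
3. pay 2456 -> balance=13511
4. pay 1967 -> balance=11662
5. pay 2145 -> balance=9619
6. pay 1968 -> balance=7735
7. pay 2092 -> balance=5711
8. pay 2149 -> balance=3612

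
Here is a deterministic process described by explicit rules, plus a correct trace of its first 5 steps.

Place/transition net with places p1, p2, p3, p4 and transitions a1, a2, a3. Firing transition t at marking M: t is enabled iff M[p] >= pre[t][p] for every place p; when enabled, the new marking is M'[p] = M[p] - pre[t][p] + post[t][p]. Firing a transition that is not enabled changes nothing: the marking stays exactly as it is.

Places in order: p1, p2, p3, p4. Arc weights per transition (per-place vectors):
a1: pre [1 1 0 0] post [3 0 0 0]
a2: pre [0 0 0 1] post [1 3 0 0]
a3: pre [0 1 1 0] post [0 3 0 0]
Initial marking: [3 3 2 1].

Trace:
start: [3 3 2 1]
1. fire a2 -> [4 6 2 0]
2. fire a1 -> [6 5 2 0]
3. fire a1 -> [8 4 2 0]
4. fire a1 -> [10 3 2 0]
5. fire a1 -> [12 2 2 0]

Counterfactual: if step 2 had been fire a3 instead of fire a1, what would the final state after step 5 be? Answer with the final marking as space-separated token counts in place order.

(re-executing from step 2 with the substitution; state before step 2: [4 6 2 0])
2. fire a3 -> [4 8 1 0]
3. fire a1 -> [6 7 1 0]
4. fire a1 -> [8 6 1 0]
5. fire a1 -> [10 5 1 0]

10 5 1 0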